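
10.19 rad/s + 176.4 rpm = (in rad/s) 28.66. Check: 10.19 rad/s is already in rad/s. 1 rpm = 0.10471976 rad/s, so 176.4 rpm = 176.4 * 0.10471976 = 18.472565 rad/s. Sum: 10.19 + 18.472565 = 28.662565 rad/s. Result: 28.662565 rad/s ≈ 28.66 rad/s (4 s.f.).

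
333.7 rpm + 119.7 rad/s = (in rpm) 1 rpm = 0.10471976 rad/s, so 333.7 rpm = 333.7 * 0.10471976 = 34.944982 rad/s. 119.7 rad/s is already in rad/s. Sum: 34.944982 + 119.7 = 154.64498 rad/s. 1 rpm = 0.10471976 rad/s, so 154.64498 rad/s = 154.64498 / 0.10471976 = 1476.7508 rpm ≈ 1477 rpm (4 s.f.). Final answer: 1477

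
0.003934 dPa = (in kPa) 1 dPa = 0.1 Pa, so 0.003934 dPa = 0.003934 * 0.1 = 0.0003934 Pa. 1 kPa = 1000 Pa, so 0.0003934 Pa = 0.0003934 / 1000 = 3.934e-07 kPa. Final answer: 3.934e-07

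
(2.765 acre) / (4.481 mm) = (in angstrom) 2.497e+16. Check: 1 acre = 4046.8564 m^2, so 2.765 acre = 2.765 * 4046.8564 = 11189.558 m^2. 1 mm = 0.001 m, so 4.481 mm = 4.481 * 0.001 = 0.004481 m. Combine: 11189.558 m^2 / 0.004481 m = 2497111.8 m. 1 angstrom = 1e-10 m, so 2497111.8 m = 2497111.8 / 1e-10 = 2.4971118e+16 angstrom ≈ 2.497e+16 angstrom (4 s.f.).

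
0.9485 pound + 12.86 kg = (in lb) 29.3. Check: 1 pound = 0.45359237 kg, so 0.9485 pound = 0.9485 * 0.45359237 = 0.43023236 kg. 12.86 kg is already in kg. Sum: 0.43023236 + 12.86 = 13.290232 kg. 1 lb = 0.45359237 kg, so 13.290232 kg = 13.290232 / 0.45359237 = 29.299947 lb ≈ 29.3 lb (4 s.f.).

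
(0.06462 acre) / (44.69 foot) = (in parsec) 6.222e-16. Check: 1 acre = 4046.8564 m^2, so 0.06462 acre = 0.06462 * 4046.8564 = 261.50786 m^2. 1 foot = 0.3048 m, so 44.69 foot = 44.69 * 0.3048 = 13.621512 m. Combine: 261.50786 m^2 / 13.621512 m = 19.198152 m. 1 parsec = 3.0856776e+16 m, so 19.198152 m = 19.198152 / 3.0856776e+16 = 6.2216974e-16 parsec ≈ 6.222e-16 parsec (4 s.f.).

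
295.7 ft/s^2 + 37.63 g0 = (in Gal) 4.592e+04. Check: 1 ft/s^2 = 0.3048 m/s^2, so 295.7 ft/s^2 = 295.7 * 0.3048 = 90.12936 m/s^2. 1 g0 = 9.80665 m/s^2, so 37.63 g0 = 37.63 * 9.80665 = 369.02424 m/s^2. Sum: 90.12936 + 369.02424 = 459.1536 m/s^2. 1 Gal = 0.01 m/s^2, so 459.1536 m/s^2 = 459.1536 / 0.01 = 45915.36 Gal ≈ 4.592e+04 Gal (4 s.f.).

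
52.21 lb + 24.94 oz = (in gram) 1 lb = 0.45359237 kg, so 52.21 lb = 52.21 * 0.45359237 = 23.682058 kg. 1 oz = 0.028349523 kg, so 24.94 oz = 24.94 * 0.028349523 = 0.70703711 kg. Sum: 23.682058 + 0.70703711 = 24.389095 kg. 1 gram = 0.001 kg, so 24.389095 kg = 24.389095 / 0.001 = 24389.095 gram ≈ 2.439e+04 gram (4 s.f.). Final answer: 2.439e+04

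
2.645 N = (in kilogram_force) 0.2697. Check: 1 kilogram_force = 9.80665 N, so 2.645 N = 2.645 / 9.80665 = 0.26971494 kilogram_force ≈ 0.2697 kilogram_force (4 s.f.).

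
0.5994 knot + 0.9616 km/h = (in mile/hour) 1 knot = 0.51444444 m/s, so 0.5994 knot = 0.5994 * 0.51444444 = 0.308358 m/s. 1 km/h = 0.27777778 m/s, so 0.9616 km/h = 0.9616 * 0.27777778 = 0.26711111 m/s. Sum: 0.308358 + 0.26711111 = 0.57546911 m/s. 1 mile/hour = 0.44704 m/s, so 0.57546911 m/s = 0.57546911 / 0.44704 = 1.2872877 mile/hour ≈ 1.287 mile/hour (4 s.f.). Final answer: 1.287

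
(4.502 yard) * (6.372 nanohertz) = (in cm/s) 1 yard = 0.9144 m, so 4.502 yard = 4.502 * 0.9144 = 4.1166288 m. 1 nanohertz = 1e-09 Hz, so 6.372 nanohertz = 6.372 * 1e-09 = 6.372e-09 Hz. Combine: 4.1166288 m * 6.372e-09 Hz = 2.6231159e-08 m/s. 1 cm/s = 0.01 m/s, so 2.6231159e-08 m/s = 2.6231159e-08 / 0.01 = 2.6231159e-06 cm/s ≈ 2.623e-06 cm/s (4 s.f.). Final answer: 2.623e-06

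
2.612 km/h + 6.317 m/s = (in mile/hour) 15.75. Check: 1 km/h = 0.27777778 m/s, so 2.612 km/h = 2.612 * 0.27777778 = 0.72555556 m/s. 6.317 m/s is already in m/s. Sum: 0.72555556 + 6.317 = 7.0425556 m/s. 1 mile/hour = 0.44704 m/s, so 7.0425556 m/s = 7.0425556 / 0.44704 = 15.753748 mile/hour ≈ 15.75 mile/hour (4 s.f.).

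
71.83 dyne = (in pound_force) 1 dyne = 1e-05 N, so 71.83 dyne = 71.83 * 1e-05 = 0.0007183 N. 1 pound_force = 4.4482216 N, so 0.0007183 N = 0.0007183 / 4.4482216 = 0.00016148026 pound_force ≈ 0.0001615 pound_force (4 s.f.). Final answer: 0.0001615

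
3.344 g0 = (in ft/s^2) 107.6. Check: 1 g0 = 9.80665 m/s^2, so 3.344 g0 = 3.344 * 9.80665 = 32.793438 m/s^2. 1 ft/s^2 = 0.3048 m/s^2, so 32.793438 m/s^2 = 32.793438 / 0.3048 = 107.59002 ft/s^2 ≈ 107.6 ft/s^2 (4 s.f.).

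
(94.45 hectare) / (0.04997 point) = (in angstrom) 1 hectare = 10000 m^2, so 94.45 hectare = 94.45 * 10000 = 944500 m^2. 1 point = 0.00035277778 m, so 0.04997 point = 0.04997 * 0.00035277778 = 1.7628306e-05 m. Combine: 944500 m^2 / 1.7628306e-05 m = 5.3578604e+10 m. 1 angstrom = 1e-10 m, so 5.3578604e+10 m = 5.3578604e+10 / 1e-10 = 5.3578604e+20 angstrom ≈ 5.358e+20 angstrom (4 s.f.). Final answer: 5.358e+20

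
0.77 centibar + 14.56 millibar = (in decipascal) 1 centibar = 1000 Pa, so 0.77 centibar = 0.77 * 1000 = 770 Pa. 1 millibar = 100 Pa, so 14.56 millibar = 14.56 * 100 = 1456 Pa. Sum: 770 + 1456 = 2226 Pa. 1 decipascal = 0.1 Pa, so 2226 Pa = 2226 / 0.1 = 22260 decipascal ≈ 2.226e+04 decipascal (4 s.f.). Final answer: 2.226e+04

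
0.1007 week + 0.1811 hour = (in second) 1 week = 604800 s, so 0.1007 week = 0.1007 * 604800 = 60903.36 s. 1 hour = 3600 s, so 0.1811 hour = 0.1811 * 3600 = 651.96 s. Sum: 60903.36 + 651.96 = 61555.32 s. 61555.32 s = 61555.32 second ≈ 6.156e+04 second (4 s.f.). Final answer: 6.156e+04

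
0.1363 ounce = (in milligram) 1 ounce = 0.028349523 kg, so 0.1363 ounce = 0.1363 * 0.028349523 = 0.00386404 kg. 1 milligram = 1e-06 kg, so 0.00386404 kg = 0.00386404 / 1e-06 = 3864.04 milligram ≈ 3864 milligram (4 s.f.). Final answer: 3864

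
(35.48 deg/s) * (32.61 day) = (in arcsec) 1 deg/s = 0.017453293 rad/s, so 35.48 deg/s = 35.48 * 0.017453293 = 0.61924282 rad/s. 1 day = 86400 s, so 32.61 day = 32.61 * 86400 = 2817504 s. Combine: 0.61924282 rad/s * 2817504 s = 1744719.1 rad. 1 arcsec = 4.8481368e-06 rad, so 1744719.1 rad = 1744719.1 / 4.8481368e-06 = 3.5987415e+11 arcsec ≈ 3.599e+11 arcsec (4 s.f.). Final answer: 3.599e+11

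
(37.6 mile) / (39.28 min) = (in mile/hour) 1 mile = 1609.344 m, so 37.6 mile = 37.6 * 1609.344 = 60511.334 m. 1 min = 60 s, so 39.28 min = 39.28 * 60 = 2356.8 s. Combine: 60511.334 m / 2356.8 s = 25.67521 m/s. 1 mile/hour = 0.44704 m/s, so 25.67521 m/s = 25.67521 / 0.44704 = 57.433809 mile/hour ≈ 57.43 mile/hour (4 s.f.). Final answer: 57.43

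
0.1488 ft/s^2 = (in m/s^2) 0.04535. Check: 1 ft/s^2 = 0.3048 m/s^2, so 0.1488 ft/s^2 = 0.1488 * 0.3048 = 0.04535424 m/s^2. Result: 0.04535424 m/s^2 ≈ 0.04535 m/s^2 (4 s.f.).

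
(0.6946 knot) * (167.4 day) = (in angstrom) 1 knot = 0.51444444 m/s, so 0.6946 knot = 0.6946 * 0.51444444 = 0.35733311 m/s. 1 day = 86400 s, so 167.4 day = 167.4 * 86400 = 14463360 s. Combine: 0.35733311 m/s * 14463360 s = 5168237.4 m. 1 angstrom = 1e-10 m, so 5168237.4 m = 5168237.4 / 1e-10 = 5.1682374e+16 angstrom ≈ 5.168e+16 angstrom (4 s.f.). Final answer: 5.168e+16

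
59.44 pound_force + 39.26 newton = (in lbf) 1 pound_force = 4.4482216 N, so 59.44 pound_force = 59.44 * 4.4482216 = 264.40229 N. 39.26 newton = 39.26 N. Sum: 264.40229 + 39.26 = 303.66229 N. 1 lbf = 4.4482216 N, so 303.66229 N = 303.66229 / 4.4482216 = 68.265999 lbf ≈ 68.27 lbf (4 s.f.). Final answer: 68.27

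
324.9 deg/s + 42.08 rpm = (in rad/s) 1 deg/s = 0.017453293 rad/s, so 324.9 deg/s = 324.9 * 0.017453293 = 5.6705747 rad/s. 1 rpm = 0.10471976 rad/s, so 42.08 rpm = 42.08 * 0.10471976 = 4.4066073 rad/s. Sum: 5.6705747 + 4.4066073 = 10.077182 rad/s. Result: 10.077182 rad/s ≈ 10.08 rad/s (4 s.f.). Final answer: 10.08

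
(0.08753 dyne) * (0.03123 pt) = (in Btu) 1 dyne = 1e-05 N, so 0.08753 dyne = 0.08753 * 1e-05 = 8.753e-07 N. 1 pt = 0.00035277778 m, so 0.03123 pt = 0.03123 * 0.00035277778 = 1.101725e-05 m. Combine: 8.753e-07 N * 1.101725e-05 m = 9.6433989e-12 J. 1 Btu = 1055.0559 J, so 9.6433989e-12 J = 9.6433989e-12 / 1055.0559 = 9.1401786e-15 Btu ≈ 9.14e-15 Btu (4 s.f.). Final answer: 9.14e-15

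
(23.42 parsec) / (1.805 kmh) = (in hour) 4.004e+14. Check: 1 parsec = 3.0856776e+16 m, so 23.42 parsec = 23.42 * 3.0856776e+16 = 7.2266569e+17 m. 1 kmh = 0.27777778 m/s, so 1.805 kmh = 1.805 * 0.27777778 = 0.50138889 m/s. Combine: 7.2266569e+17 m / 0.50138889 m/s = 1.4413277e+18 s. 1 hour = 3600 s, so 1.4413277e+18 s = 1.4413277e+18 / 3600 = 4.003688e+14 hour ≈ 4.004e+14 hour (4 s.f.).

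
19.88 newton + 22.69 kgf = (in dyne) 19.88 newton = 19.88 N. 1 kgf = 9.80665 N, so 22.69 kgf = 22.69 * 9.80665 = 222.51289 N. Sum: 19.88 + 222.51289 = 242.39289 N. 1 dyne = 1e-05 N, so 242.39289 N = 242.39289 / 1e-05 = 24239289 dyne ≈ 2.424e+07 dyne (4 s.f.). Final answer: 2.424e+07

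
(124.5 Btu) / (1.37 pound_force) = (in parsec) 6.985e-13. Check: 1 Btu = 1055.0559 J, so 124.5 Btu = 124.5 * 1055.0559 = 131354.45 J. 1 pound_force = 4.4482216 N, so 1.37 pound_force = 1.37 * 4.4482216 = 6.0940636 N. Combine: 131354.45 J / 6.0940636 N = 21554.493 m. 1 parsec = 3.0856776e+16 m, so 21554.493 m = 21554.493 / 3.0856776e+16 = 6.9853356e-13 parsec ≈ 6.985e-13 parsec (4 s.f.).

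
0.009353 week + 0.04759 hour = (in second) 1 week = 604800 s, so 0.009353 week = 0.009353 * 604800 = 5656.6944 s. 1 hour = 3600 s, so 0.04759 hour = 0.04759 * 3600 = 171.324 s. Sum: 5656.6944 + 171.324 = 5828.0184 s. 5828.0184 s = 5828.0184 second ≈ 5828 second (4 s.f.). Final answer: 5828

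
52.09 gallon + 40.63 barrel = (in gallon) 1759. Check: 1 gallon = 0.0037854118 m^3, so 52.09 gallon = 52.09 * 0.0037854118 = 0.1971821 m^3. 1 barrel = 0.15898729 m^3, so 40.63 barrel = 40.63 * 0.15898729 = 6.4596538 m^3. Sum: 0.1971821 + 6.4596538 = 6.6568359 m^3. 1 gallon = 0.0037854118 m^3, so 6.6568359 m^3 = 6.6568359 / 0.0037854118 = 1758.55 gallon ≈ 1759 gallon (4 s.f.).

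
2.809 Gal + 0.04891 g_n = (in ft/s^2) 1.666. Check: 1 Gal = 0.01 m/s^2, so 2.809 Gal = 2.809 * 0.01 = 0.02809 m/s^2. 1 g_n = 9.80665 m/s^2, so 0.04891 g_n = 0.04891 * 9.80665 = 0.47964325 m/s^2. Sum: 0.02809 + 0.47964325 = 0.50773325 m/s^2. 1 ft/s^2 = 0.3048 m/s^2, so 0.50773325 m/s^2 = 0.50773325 / 0.3048 = 1.6657915 ft/s^2 ≈ 1.666 ft/s^2 (4 s.f.).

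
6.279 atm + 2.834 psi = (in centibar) 655.8. Check: 1 atm = 101325 Pa, so 6.279 atm = 6.279 * 101325 = 636219.68 Pa. 1 psi = 6894.7573 Pa, so 2.834 psi = 2.834 * 6894.7573 = 19539.742 Pa. Sum: 636219.68 + 19539.742 = 655759.42 Pa. 1 centibar = 1000 Pa, so 655759.42 Pa = 655759.42 / 1000 = 655.75942 centibar ≈ 655.8 centibar (4 s.f.).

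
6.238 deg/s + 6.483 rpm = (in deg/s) 1 deg/s = 0.017453293 rad/s, so 6.238 deg/s = 6.238 * 0.017453293 = 0.10887364 rad/s. 1 rpm = 0.10471976 rad/s, so 6.483 rpm = 6.483 * 0.10471976 = 0.67889817 rad/s. Sum: 0.10887364 + 0.67889817 = 0.78777181 rad/s. 1 deg/s = 0.017453293 rad/s, so 0.78777181 rad/s = 0.78777181 / 0.017453293 = 45.136 deg/s ≈ 45.14 deg/s (4 s.f.). Final answer: 45.14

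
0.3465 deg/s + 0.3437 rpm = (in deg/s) 1 deg/s = 0.017453293 rad/s, so 0.3465 deg/s = 0.3465 * 0.017453293 = 0.0060475659 rad/s. 1 rpm = 0.10471976 rad/s, so 0.3437 rpm = 0.3437 * 0.10471976 = 0.03599218 rad/s. Sum: 0.0060475659 + 0.03599218 = 0.042039746 rad/s. 1 deg/s = 0.017453293 rad/s, so 0.042039746 rad/s = 0.042039746 / 0.017453293 = 2.4087 deg/s ≈ 2.409 deg/s (4 s.f.). Final answer: 2.409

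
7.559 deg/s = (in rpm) 1.26. Check: 1 deg/s = 0.017453293 rad/s, so 7.559 deg/s = 7.559 * 0.017453293 = 0.13192944 rad/s. 1 rpm = 0.10471976 rad/s, so 0.13192944 rad/s = 0.13192944 / 0.10471976 = 1.2598333 rpm ≈ 1.26 rpm (4 s.f.).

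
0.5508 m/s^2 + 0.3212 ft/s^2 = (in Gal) 64.87. Check: 0.5508 m/s^2 is already in m/s^2. 1 ft/s^2 = 0.3048 m/s^2, so 0.3212 ft/s^2 = 0.3212 * 0.3048 = 0.09790176 m/s^2. Sum: 0.5508 + 0.09790176 = 0.64870176 m/s^2. 1 Gal = 0.01 m/s^2, so 0.64870176 m/s^2 = 0.64870176 / 0.01 = 64.870176 Gal ≈ 64.87 Gal (4 s.f.).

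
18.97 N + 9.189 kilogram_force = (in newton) 18.97 N is already in N. 1 kilogram_force = 9.80665 N, so 9.189 kilogram_force = 9.189 * 9.80665 = 90.113307 N. Sum: 18.97 + 90.113307 = 109.08331 N. 109.08331 N = 109.08331 newton ≈ 109.1 newton (4 s.f.). Final answer: 109.1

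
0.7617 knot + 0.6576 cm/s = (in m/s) 1 knot = 0.51444444 m/s, so 0.7617 knot = 0.7617 * 0.51444444 = 0.39185233 m/s. 1 cm/s = 0.01 m/s, so 0.6576 cm/s = 0.6576 * 0.01 = 0.006576 m/s. Sum: 0.39185233 + 0.006576 = 0.39842833 m/s. Result: 0.39842833 m/s ≈ 0.3984 m/s (4 s.f.). Final answer: 0.3984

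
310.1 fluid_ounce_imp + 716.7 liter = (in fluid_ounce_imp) 1 fluid_ounce_imp = 2.8413063e-05 m^3, so 310.1 fluid_ounce_imp = 310.1 * 2.8413063e-05 = 0.0088108907 m^3. 1 liter = 0.001 m^3, so 716.7 liter = 716.7 * 0.001 = 0.7167 m^3. Sum: 0.0088108907 + 0.7167 = 0.72551089 m^3. 1 fluid_ounce_imp = 2.8413063e-05 m^3, so 0.72551089 m^3 = 0.72551089 / 2.8413063e-05 = 25534.414 fluid_ounce_imp ≈ 2.553e+04 fluid_ounce_imp (4 s.f.). Final answer: 2.553e+04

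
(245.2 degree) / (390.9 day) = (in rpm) 1.21e-06. Check: 1 degree = 0.017453293 rad, so 245.2 degree = 245.2 * 0.017453293 = 4.2795473 rad. 1 day = 86400 s, so 390.9 day = 390.9 * 86400 = 33773760 s. Combine: 4.2795473 rad / 33773760 s = 1.267122e-07 rad/s. 1 rpm = 0.10471976 rad/s, so 1.267122e-07 rad/s = 1.267122e-07 / 0.10471976 = 1.2100123e-06 rpm ≈ 1.21e-06 rpm (4 s.f.).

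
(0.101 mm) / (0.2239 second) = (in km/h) 1 mm = 0.001 m, so 0.101 mm = 0.101 * 0.001 = 0.000101 m. 0.2239 second = 0.2239 s. Combine: 0.000101 m / 0.2239 s = 0.00045109424 m/s. 1 km/h = 0.27777778 m/s, so 0.00045109424 m/s = 0.00045109424 / 0.27777778 = 0.0016239393 km/h ≈ 0.001624 km/h (4 s.f.). Final answer: 0.001624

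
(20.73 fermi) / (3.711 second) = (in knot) 1 fermi = 1e-15 m, so 20.73 fermi = 20.73 * 1e-15 = 2.073e-14 m. 3.711 second = 3.711 s. Combine: 2.073e-14 m / 3.711 s = 5.5860954e-15 m/s. 1 knot = 0.51444444 m/s, so 5.5860954e-15 m/s = 5.5860954e-15 / 0.51444444 = 1.0858501e-14 knot ≈ 1.086e-14 knot (4 s.f.). Final answer: 1.086e-14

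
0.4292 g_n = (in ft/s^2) 13.81. Check: 1 g_n = 9.80665 m/s^2, so 0.4292 g_n = 0.4292 * 9.80665 = 4.2090142 m/s^2. 1 ft/s^2 = 0.3048 m/s^2, so 4.2090142 m/s^2 = 4.2090142 / 0.3048 = 13.809102 ft/s^2 ≈ 13.81 ft/s^2 (4 s.f.).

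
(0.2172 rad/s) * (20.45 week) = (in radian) 2.686e+06. Check: 0.2172 rad/s is already in rad/s. 1 week = 604800 s, so 20.45 week = 20.45 * 604800 = 12368160 s. Combine: 0.2172 rad/s * 12368160 s = 2686364.4 rad. 2686364.4 rad = 2686364.4 radian ≈ 2.686e+06 radian (4 s.f.).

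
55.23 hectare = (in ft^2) 5.945e+06. Check: 1 hectare = 10000 m^2, so 55.23 hectare = 55.23 * 10000 = 552300 m^2. 1 ft^2 = 0.09290304 m^2, so 552300 m^2 = 552300 / 0.09290304 = 5944907.7 ft^2 ≈ 5.945e+06 ft^2 (4 s.f.).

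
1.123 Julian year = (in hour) 1 Julian year = 31557600 s, so 1.123 Julian year = 1.123 * 31557600 = 35439185 s. 1 hour = 3600 s, so 35439185 s = 35439185 / 3600 = 9844.218 hour ≈ 9844 hour (4 s.f.). Final answer: 9844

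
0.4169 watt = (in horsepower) 0.4169 watt = 0.4169 W. 1 horsepower = 745.69987 W, so 0.4169 W = 0.4169 / 745.69987 = 0.00055907211 horsepower ≈ 0.0005591 horsepower (4 s.f.). Final answer: 0.0005591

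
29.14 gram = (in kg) 0.02914. Check: 1 gram = 0.001 kg, so 29.14 gram = 29.14 * 0.001 = 0.02914 kg. Result: 0.02914 kg.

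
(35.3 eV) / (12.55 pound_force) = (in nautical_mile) 1 eV = 1.6021766e-19 J, so 35.3 eV = 35.3 * 1.6021766e-19 = 5.6556835e-18 J. 1 pound_force = 4.4482216 N, so 12.55 pound_force = 12.55 * 4.4482216 = 55.825181 N. Combine: 5.6556835e-18 J / 55.825181 N = 1.0131062e-19 m. 1 nautical_mile = 1852 m, so 1.0131062e-19 m = 1.0131062e-19 / 1852 = 5.4703357e-23 nautical_mile ≈ 5.47e-23 nautical_mile (4 s.f.). Final answer: 5.47e-23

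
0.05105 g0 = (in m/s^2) 1 g0 = 9.80665 m/s^2, so 0.05105 g0 = 0.05105 * 9.80665 = 0.50062948 m/s^2. Result: 0.50062948 m/s^2 ≈ 0.5006 m/s^2 (4 s.f.). Final answer: 0.5006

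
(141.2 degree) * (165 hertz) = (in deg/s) 1 degree = 0.017453293 rad, so 141.2 degree = 141.2 * 0.017453293 = 2.4644049 rad. 165 hertz = 165 Hz. Combine: 2.4644049 rad * 165 Hz = 406.62681 rad/s. 1 deg/s = 0.017453293 rad/s, so 406.62681 rad/s = 406.62681 / 0.017453293 = 23298 deg/s ≈ 2.33e+04 deg/s (4 s.f.). Final answer: 2.33e+04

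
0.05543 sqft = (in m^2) 0.00515. Check: 1 sqft = 0.09290304 m^2, so 0.05543 sqft = 0.05543 * 0.09290304 = 0.0051496155 m^2. Result: 0.0051496155 m^2 ≈ 0.00515 m^2 (4 s.f.).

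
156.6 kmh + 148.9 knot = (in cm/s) 1 kmh = 0.27777778 m/s, so 156.6 kmh = 156.6 * 0.27777778 = 43.5 m/s. 1 knot = 0.51444444 m/s, so 148.9 knot = 148.9 * 0.51444444 = 76.600778 m/s. Sum: 43.5 + 76.600778 = 120.10078 m/s. 1 cm/s = 0.01 m/s, so 120.10078 m/s = 120.10078 / 0.01 = 12010.078 cm/s ≈ 1.201e+04 cm/s (4 s.f.). Final answer: 1.201e+04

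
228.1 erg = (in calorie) 1 erg = 1e-07 J, so 228.1 erg = 228.1 * 1e-07 = 2.281e-05 J. 1 calorie = 4.184 J, so 2.281e-05 J = 2.281e-05 / 4.184 = 5.4517208e-06 calorie ≈ 5.452e-06 calorie (4 s.f.). Final answer: 5.452e-06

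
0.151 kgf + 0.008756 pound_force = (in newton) 1.52. Check: 1 kgf = 9.80665 N, so 0.151 kgf = 0.151 * 9.80665 = 1.4808041 N. 1 pound_force = 4.4482216 N, so 0.008756 pound_force = 0.008756 * 4.4482216 = 0.038948628 N. Sum: 1.4808041 + 0.038948628 = 1.5197528 N. 1.5197528 N = 1.5197528 newton ≈ 1.52 newton (4 s.f.).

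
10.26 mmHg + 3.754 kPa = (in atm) 0.05055. Check: 1 mmHg = 133.32237 Pa, so 10.26 mmHg = 10.26 * 133.32237 = 1367.8875 Pa. 1 kPa = 1000 Pa, so 3.754 kPa = 3.754 * 1000 = 3754 Pa. Sum: 1367.8875 + 3754 = 5121.8875 Pa. 1 atm = 101325 Pa, so 5121.8875 Pa = 5121.8875 / 101325 = 0.050549099 atm ≈ 0.05055 atm (4 s.f.).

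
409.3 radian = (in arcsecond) 409.3 radian = 409.3 rad. 1 arcsecond = 4.8481368e-06 rad, so 409.3 rad = 409.3 / 4.8481368e-06 = 84424185 arcsecond ≈ 8.442e+07 arcsecond (4 s.f.). Final answer: 8.442e+07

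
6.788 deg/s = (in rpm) 1.131. Check: 1 deg/s = 0.017453293 rad/s, so 6.788 deg/s = 6.788 * 0.017453293 = 0.11847295 rad/s. 1 rpm = 0.10471976 rad/s, so 0.11847295 rad/s = 0.11847295 / 0.10471976 = 1.1313333 rpm ≈ 1.131 rpm (4 s.f.).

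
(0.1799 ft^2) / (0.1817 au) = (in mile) 3.821e-16. Check: 1 ft^2 = 0.09290304 m^2, so 0.1799 ft^2 = 0.1799 * 0.09290304 = 0.016713257 m^2. 1 au = 1.4959787e+11 m, so 0.1817 au = 0.1817 * 1.4959787e+11 = 2.7181933e+10 m. Combine: 0.016713257 m^2 / 2.7181933e+10 m = 6.1486638e-13 m. 1 mile = 1609.344 m, so 6.1486638e-13 m = 6.1486638e-13 / 1609.344 = 3.8206026e-16 mile ≈ 3.821e-16 mile (4 s.f.).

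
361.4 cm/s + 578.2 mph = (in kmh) 1 cm/s = 0.01 m/s, so 361.4 cm/s = 361.4 * 0.01 = 3.614 m/s. 1 mph = 0.44704 m/s, so 578.2 mph = 578.2 * 0.44704 = 258.47853 m/s. Sum: 3.614 + 258.47853 = 262.09253 m/s. 1 kmh = 0.27777778 m/s, so 262.09253 m/s = 262.09253 / 0.27777778 = 943.5331 kmh ≈ 943.5 kmh (4 s.f.). Final answer: 943.5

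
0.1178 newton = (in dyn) 0.1178 newton = 0.1178 N. 1 dyn = 1e-05 N, so 0.1178 N = 0.1178 / 1e-05 = 11780 dyn ≈ 1.178e+04 dyn (4 s.f.). Final answer: 1.178e+04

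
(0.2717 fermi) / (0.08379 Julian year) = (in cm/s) 1 fermi = 1e-15 m, so 0.2717 fermi = 0.2717 * 1e-15 = 2.717e-16 m. 1 Julian year = 31557600 s, so 0.08379 Julian year = 0.08379 * 31557600 = 2644211.3 s. Combine: 2.717e-16 m / 2644211.3 s = 1.0275276e-22 m/s. 1 cm/s = 0.01 m/s, so 1.0275276e-22 m/s = 1.0275276e-22 / 0.01 = 1.0275276e-20 cm/s ≈ 1.028e-20 cm/s (4 s.f.). Final answer: 1.028e-20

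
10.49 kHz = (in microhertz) 1 kHz = 1000 Hz, so 10.49 kHz = 10.49 * 1000 = 10490 Hz. 1 microhertz = 1e-06 Hz, so 10490 Hz = 10490 / 1e-06 = 1.049e+10 microhertz. Final answer: 1.049e+10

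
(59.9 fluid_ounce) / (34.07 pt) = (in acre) 1 fluid_ounce = 2.957353e-05 m^3, so 59.9 fluid_ounce = 59.9 * 2.957353e-05 = 0.0017714544 m^3. 1 pt = 0.00035277778 m, so 34.07 pt = 34.07 * 0.00035277778 = 0.012019139 m. Combine: 0.0017714544 m^3 / 0.012019139 m = 0.14738613 m^2. 1 acre = 4046.8564 m^2, so 0.14738613 m^2 = 0.14738613 / 4046.8564 = 3.6419907e-05 acre ≈ 3.642e-05 acre (4 s.f.). Final answer: 3.642e-05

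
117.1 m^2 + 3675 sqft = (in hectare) 117.1 m^2 is already in m^2. 1 sqft = 0.09290304 m^2, so 3675 sqft = 3675 * 0.09290304 = 341.41867 m^2. Sum: 117.1 + 341.41867 = 458.51867 m^2. 1 hectare = 10000 m^2, so 458.51867 m^2 = 458.51867 / 10000 = 0.045851867 hectare ≈ 0.04585 hectare (4 s.f.). Final answer: 0.04585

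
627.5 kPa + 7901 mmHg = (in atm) 16.59. Check: 1 kPa = 1000 Pa, so 627.5 kPa = 627.5 * 1000 = 627500 Pa. 1 mmHg = 133.32237 Pa, so 7901 mmHg = 7901 * 133.32237 = 1053380 Pa. Sum: 627500 + 1053380 = 1680880 Pa. 1 atm = 101325 Pa, so 1680880 Pa = 1680880 / 101325 = 16.588996 atm ≈ 16.59 atm (4 s.f.).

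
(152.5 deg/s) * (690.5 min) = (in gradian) 7.02e+06. Check: 1 deg/s = 0.017453293 rad/s, so 152.5 deg/s = 152.5 * 0.017453293 = 2.6616271 rad/s. 1 min = 60 s, so 690.5 min = 690.5 * 60 = 41430 s. Combine: 2.6616271 rad/s * 41430 s = 110271.21 rad. 1 gradian = 0.015707963 rad, so 110271.21 rad = 110271.21 / 0.015707963 = 7020083.3 gradian ≈ 7.02e+06 gradian (4 s.f.).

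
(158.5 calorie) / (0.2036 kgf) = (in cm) 3.321e+04. Check: 1 calorie = 4.184 J, so 158.5 calorie = 158.5 * 4.184 = 663.164 J. 1 kgf = 9.80665 N, so 0.2036 kgf = 0.2036 * 9.80665 = 1.9966339 N. Combine: 663.164 J / 1.9966339 N = 332.141 m. 1 cm = 0.01 m, so 332.141 m = 332.141 / 0.01 = 33214.1 cm ≈ 3.321e+04 cm (4 s.f.).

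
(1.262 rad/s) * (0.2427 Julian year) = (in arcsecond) 1.994e+12. Check: 1.262 rad/s is already in rad/s. 1 Julian year = 31557600 s, so 0.2427 Julian year = 0.2427 * 31557600 = 7659029.5 s. Combine: 1.262 rad/s * 7659029.5 s = 9665695.3 rad. 1 arcsecond = 4.8481368e-06 rad, so 9665695.3 rad = 9665695.3 / 4.8481368e-06 = 1.9936928e+12 arcsecond ≈ 1.994e+12 arcsecond (4 s.f.).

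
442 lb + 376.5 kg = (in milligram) 5.77e+08. Check: 1 lb = 0.45359237 kg, so 442 lb = 442 * 0.45359237 = 200.48783 kg. 376.5 kg is already in kg. Sum: 200.48783 + 376.5 = 576.98783 kg. 1 milligram = 1e-06 kg, so 576.98783 kg = 576.98783 / 1e-06 = 5.7698783e+08 milligram ≈ 5.77e+08 milligram (4 s.f.).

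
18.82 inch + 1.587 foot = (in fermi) 1 inch = 0.0254 m, so 18.82 inch = 18.82 * 0.0254 = 0.478028 m. 1 foot = 0.3048 m, so 1.587 foot = 1.587 * 0.3048 = 0.4837176 m. Sum: 0.478028 + 0.4837176 = 0.9617456 m. 1 fermi = 1e-15 m, so 0.9617456 m = 0.9617456 / 1e-15 = 9.617456e+14 fermi ≈ 9.617e+14 fermi (4 s.f.). Final answer: 9.617e+14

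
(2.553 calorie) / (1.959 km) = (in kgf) 1 calorie = 4.184 J, so 2.553 calorie = 2.553 * 4.184 = 10.681752 J. 1 km = 1000 m, so 1.959 km = 1.959 * 1000 = 1959 m. Combine: 10.681752 J / 1959 m = 0.0054526554 N. 1 kgf = 9.80665 N, so 0.0054526554 N = 0.0054526554 / 9.80665 = 0.00055601612 kgf ≈ 0.000556 kgf (4 s.f.). Final answer: 0.000556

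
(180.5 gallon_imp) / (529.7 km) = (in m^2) 1 gallon_imp = 0.00454609 m^3, so 180.5 gallon_imp = 180.5 * 0.00454609 = 0.82056925 m^3. 1 km = 1000 m, so 529.7 km = 529.7 * 1000 = 529700 m. Combine: 0.82056925 m^3 / 529700 m = 1.5491207e-06 m^2. Result: 1.5491207e-06 m^2 ≈ 1.549e-06 m^2 (4 s.f.). Final answer: 1.549e-06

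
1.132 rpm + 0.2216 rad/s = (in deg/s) 19.49. Check: 1 rpm = 0.10471976 rad/s, so 1.132 rpm = 1.132 * 0.10471976 = 0.11854276 rad/s. 0.2216 rad/s is already in rad/s. Sum: 0.11854276 + 0.2216 = 0.34014276 rad/s. 1 deg/s = 0.017453293 rad/s, so 0.34014276 rad/s = 0.34014276 / 0.017453293 = 19.488745 deg/s ≈ 19.49 deg/s (4 s.f.).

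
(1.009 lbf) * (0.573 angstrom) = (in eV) 1.605e+09. Check: 1 lbf = 4.4482216 N, so 1.009 lbf = 1.009 * 4.4482216 = 4.4882556 N. 1 angstrom = 1e-10 m, so 0.573 angstrom = 0.573 * 1e-10 = 5.73e-11 m. Combine: 4.4882556 N * 5.73e-11 m = 2.5717705e-10 J. 1 eV = 1.6021766e-19 J, so 2.5717705e-10 J = 2.5717705e-10 / 1.6021766e-19 = 1.6051729e+09 eV ≈ 1.605e+09 eV (4 s.f.).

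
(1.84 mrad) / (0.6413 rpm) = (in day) 3.171e-07. Check: 1 mrad = 0.001 rad, so 1.84 mrad = 1.84 * 0.001 = 0.00184 rad. 1 rpm = 0.10471976 rad/s, so 0.6413 rpm = 0.6413 * 0.10471976 = 0.067156779 rad/s. Combine: 0.00184 rad / 0.067156779 rad/s = 0.027398574 s. 1 day = 86400 s, so 0.027398574 s = 0.027398574 / 86400 = 3.1711313e-07 day ≈ 3.171e-07 day (4 s.f.).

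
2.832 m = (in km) 0.002832. Check: 1 km = 1000 m, so 2.832 m = 2.832 / 1000 = 0.002832 km.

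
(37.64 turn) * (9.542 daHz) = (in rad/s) 2.257e+04. Check: 1 turn = 6.2831853 rad, so 37.64 turn = 37.64 * 6.2831853 = 236.49909 rad. 1 daHz = 10 Hz, so 9.542 daHz = 9.542 * 10 = 95.42 Hz. Combine: 236.49909 rad * 95.42 Hz = 22566.744 rad/s. Result: 22566.744 rad/s ≈ 2.257e+04 rad/s (4 s.f.).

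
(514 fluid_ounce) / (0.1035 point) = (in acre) 0.1029. Check: 1 fluid_ounce = 2.957353e-05 m^3, so 514 fluid_ounce = 514 * 2.957353e-05 = 0.015200794 m^3. 1 point = 0.00035277778 m, so 0.1035 point = 0.1035 * 0.00035277778 = 3.65125e-05 m. Combine: 0.015200794 m^3 / 3.65125e-05 m = 416.31754 m^2. 1 acre = 4046.8564 m^2, so 416.31754 m^2 = 416.31754 / 4046.8564 = 0.1028743 acre ≈ 0.1029 acre (4 s.f.).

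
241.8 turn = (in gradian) 9.672e+04. Check: 1 turn = 6.2831853 rad, so 241.8 turn = 241.8 * 6.2831853 = 1519.2742 rad. 1 gradian = 0.015707963 rad, so 1519.2742 rad = 1519.2742 / 0.015707963 = 96720 gradian ≈ 9.672e+04 gradian (4 s.f.).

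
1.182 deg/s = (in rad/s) 1 deg/s = 0.017453293 rad/s, so 1.182 deg/s = 1.182 * 0.017453293 = 0.020629792 rad/s. Result: 0.020629792 rad/s ≈ 0.02063 rad/s (4 s.f.). Final answer: 0.02063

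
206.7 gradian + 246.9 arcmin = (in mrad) 3319. Check: 1 gradian = 0.015707963 rad, so 206.7 gradian = 206.7 * 0.015707963 = 3.246836 rad. 1 arcmin = 0.00029088821 rad, so 246.9 arcmin = 246.9 * 0.00029088821 = 0.071820299 rad. Sum: 3.246836 + 0.071820299 = 3.3186563 rad. 1 mrad = 0.001 rad, so 3.3186563 rad = 3.3186563 / 0.001 = 3318.6563 mrad ≈ 3319 mrad (4 s.f.).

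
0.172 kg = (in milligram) 1 milligram = 1e-06 kg, so 0.172 kg = 0.172 / 1e-06 = 172000 milligram ≈ 1.72e+05 milligram (4 s.f.). Final answer: 1.72e+05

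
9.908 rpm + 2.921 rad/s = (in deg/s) 1 rpm = 0.10471976 rad/s, so 9.908 rpm = 9.908 * 0.10471976 = 1.0375633 rad/s. 2.921 rad/s is already in rad/s. Sum: 1.0375633 + 2.921 = 3.9585633 rad/s. 1 deg/s = 0.017453293 rad/s, so 3.9585633 rad/s = 3.9585633 / 0.017453293 = 226.80897 deg/s ≈ 226.8 deg/s (4 s.f.). Final answer: 226.8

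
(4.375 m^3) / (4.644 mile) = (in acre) 1.447e-07. Check: 4.375 m^3 is already in m^3. 1 mile = 1609.344 m, so 4.644 mile = 4.644 * 1609.344 = 7473.7935 m. Combine: 4.375 m^3 / 7473.7935 m = 0.00058537876 m^2. 1 acre = 4046.8564 m^2, so 0.00058537876 m^2 = 0.00058537876 / 4046.8564 = 1.4465024e-07 acre ≈ 1.447e-07 acre (4 s.f.).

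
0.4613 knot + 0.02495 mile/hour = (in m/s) 0.2485. Check: 1 knot = 0.51444444 m/s, so 0.4613 knot = 0.4613 * 0.51444444 = 0.23731322 m/s. 1 mile/hour = 0.44704 m/s, so 0.02495 mile/hour = 0.02495 * 0.44704 = 0.011153648 m/s. Sum: 0.23731322 + 0.011153648 = 0.24846687 m/s. Result: 0.24846687 m/s ≈ 0.2485 m/s (4 s.f.).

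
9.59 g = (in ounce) 1 g = 0.001 kg, so 9.59 g = 9.59 * 0.001 = 0.00959 kg. 1 ounce = 0.028349523 kg, so 0.00959 kg = 0.00959 / 0.028349523 = 0.3382773 ounce ≈ 0.3383 ounce (4 s.f.). Final answer: 0.3383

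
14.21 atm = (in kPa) 1440. Check: 1 atm = 101325 Pa, so 14.21 atm = 14.21 * 101325 = 1439828.2 Pa. 1 kPa = 1000 Pa, so 1439828.2 Pa = 1439828.2 / 1000 = 1439.8283 kPa ≈ 1440 kPa (4 s.f.).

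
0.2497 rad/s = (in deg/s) 14.31. Check: 1 deg/s = 0.017453293 rad/s, so 0.2497 rad/s = 0.2497 / 0.017453293 = 14.306756 deg/s ≈ 14.31 deg/s (4 s.f.).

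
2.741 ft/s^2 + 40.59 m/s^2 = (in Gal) 4143. Check: 1 ft/s^2 = 0.3048 m/s^2, so 2.741 ft/s^2 = 2.741 * 0.3048 = 0.8354568 m/s^2. 40.59 m/s^2 is already in m/s^2. Sum: 0.8354568 + 40.59 = 41.425457 m/s^2. 1 Gal = 0.01 m/s^2, so 41.425457 m/s^2 = 41.425457 / 0.01 = 4142.5457 Gal ≈ 4143 Gal (4 s.f.).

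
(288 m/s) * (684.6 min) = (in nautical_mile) 6388. Check: 288 m/s is already in m/s. 1 min = 60 s, so 684.6 min = 684.6 * 60 = 41076 s. Combine: 288 m/s * 41076 s = 11829888 m. 1 nautical_mile = 1852 m, so 11829888 m = 11829888 / 1852 = 6387.6285 nautical_mile ≈ 6388 nautical_mile (4 s.f.).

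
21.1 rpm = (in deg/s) 1 rpm = 0.10471976 rad/s, so 21.1 rpm = 21.1 * 0.10471976 = 2.2095868 rad/s. 1 deg/s = 0.017453293 rad/s, so 2.2095868 rad/s = 2.2095868 / 0.017453293 = 126.6 deg/s. Final answer: 126.6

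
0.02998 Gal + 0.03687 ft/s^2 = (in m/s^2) 0.01154. Check: 1 Gal = 0.01 m/s^2, so 0.02998 Gal = 0.02998 * 0.01 = 0.0002998 m/s^2. 1 ft/s^2 = 0.3048 m/s^2, so 0.03687 ft/s^2 = 0.03687 * 0.3048 = 0.011237976 m/s^2. Sum: 0.0002998 + 0.011237976 = 0.011537776 m/s^2. Result: 0.011537776 m/s^2 ≈ 0.01154 m/s^2 (4 s.f.).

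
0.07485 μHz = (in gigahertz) 1 μHz = 1e-06 Hz, so 0.07485 μHz = 0.07485 * 1e-06 = 7.485e-08 Hz. 1 gigahertz = 1e+09 Hz, so 7.485e-08 Hz = 7.485e-08 / 1e+09 = 7.485e-17 gigahertz. Final answer: 7.485e-17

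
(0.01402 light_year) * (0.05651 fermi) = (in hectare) 7.495e-07. Check: 1 light_year = 9.4607305e+15 m, so 0.01402 light_year = 0.01402 * 9.4607305e+15 = 1.3263944e+14 m. 1 fermi = 1e-15 m, so 0.05651 fermi = 0.05651 * 1e-15 = 5.651e-17 m. Combine: 1.3263944e+14 m * 5.651e-17 m = 0.0074954548 m^2. 1 hectare = 10000 m^2, so 0.0074954548 m^2 = 0.0074954548 / 10000 = 7.4954548e-07 hectare ≈ 7.495e-07 hectare (4 s.f.).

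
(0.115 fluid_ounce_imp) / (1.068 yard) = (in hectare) 1 fluid_ounce_imp = 2.8413063e-05 m^3, so 0.115 fluid_ounce_imp = 0.115 * 2.8413063e-05 = 3.2675022e-06 m^3. 1 yard = 0.9144 m, so 1.068 yard = 1.068 * 0.9144 = 0.9765792 m. Combine: 3.2675022e-06 m^3 / 0.9765792 m = 3.345865e-06 m^2. 1 hectare = 10000 m^2, so 3.345865e-06 m^2 = 3.345865e-06 / 10000 = 3.345865e-10 hectare ≈ 3.346e-10 hectare (4 s.f.). Final answer: 3.346e-10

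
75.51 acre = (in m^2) 1 acre = 4046.8564 m^2, so 75.51 acre = 75.51 * 4046.8564 = 305578.13 m^2. Result: 305578.13 m^2 ≈ 3.056e+05 m^2 (4 s.f.). Final answer: 3.056e+05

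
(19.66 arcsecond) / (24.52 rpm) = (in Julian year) 1.176e-12. Check: 1 arcsecond = 4.8481368e-06 rad, so 19.66 arcsecond = 19.66 * 4.8481368e-06 = 9.531437e-05 rad. 1 rpm = 0.10471976 rad/s, so 24.52 rpm = 24.52 * 0.10471976 = 2.5677284 rad/s. Combine: 9.531437e-05 rad / 2.5677284 rad/s = 3.7120114e-05 s. 1 Julian year = 31557600 s, so 3.7120114e-05 s = 3.7120114e-05 / 31557600 = 1.1762654e-12 Julian year ≈ 1.176e-12 Julian year (4 s.f.).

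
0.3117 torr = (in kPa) 1 torr = 133.32237 Pa, so 0.3117 torr = 0.3117 * 133.32237 = 41.556582 Pa. 1 kPa = 1000 Pa, so 41.556582 Pa = 41.556582 / 1000 = 0.041556582 kPa ≈ 0.04156 kPa (4 s.f.). Final answer: 0.04156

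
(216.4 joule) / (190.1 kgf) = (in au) 7.759e-13. Check: 216.4 joule = 216.4 J. 1 kgf = 9.80665 N, so 190.1 kgf = 190.1 * 9.80665 = 1864.2442 N. Combine: 216.4 J / 1864.2442 N = 0.11607922 m. 1 au = 1.4959787e+11 m, so 0.11607922 m = 0.11607922 / 1.4959787e+11 = 7.7594163e-13 au ≈ 7.759e-13 au (4 s.f.).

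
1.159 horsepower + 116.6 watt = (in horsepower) 1.315. Check: 1 horsepower = 745.69987 W, so 1.159 horsepower = 1.159 * 745.69987 = 864.26615 W. 116.6 watt = 116.6 W. Sum: 864.26615 + 116.6 = 980.86615 W. 1 horsepower = 745.69987 W, so 980.86615 W = 980.86615 / 745.69987 = 1.3153632 horsepower ≈ 1.315 horsepower (4 s.f.).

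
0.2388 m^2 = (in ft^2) 1 ft^2 = 0.09290304 m^2, so 0.2388 m^2 = 0.2388 / 0.09290304 = 2.5704218 ft^2 ≈ 2.57 ft^2 (4 s.f.). Final answer: 2.57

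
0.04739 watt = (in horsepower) 0.04739 watt = 0.04739 W. 1 horsepower = 745.69987 W, so 0.04739 W = 0.04739 / 745.69987 = 6.3551037e-05 horsepower ≈ 6.355e-05 horsepower (4 s.f.). Final answer: 6.355e-05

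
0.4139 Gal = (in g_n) 0.0004221. Check: 1 Gal = 0.01 m/s^2, so 0.4139 Gal = 0.4139 * 0.01 = 0.004139 m/s^2. 1 g_n = 9.80665 m/s^2, so 0.004139 m/s^2 = 0.004139 / 9.80665 = 0.00042206054 g_n ≈ 0.0004221 g_n (4 s.f.).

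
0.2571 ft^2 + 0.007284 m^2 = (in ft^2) 1 ft^2 = 0.09290304 m^2, so 0.2571 ft^2 = 0.2571 * 0.09290304 = 0.023885372 m^2. 0.007284 m^2 is already in m^2. Sum: 0.023885372 + 0.007284 = 0.031169372 m^2. 1 ft^2 = 0.09290304 m^2, so 0.031169372 m^2 = 0.031169372 / 0.09290304 = 0.33550432 ft^2 ≈ 0.3355 ft^2 (4 s.f.). Final answer: 0.3355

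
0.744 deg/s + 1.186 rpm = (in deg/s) 1 deg/s = 0.017453293 rad/s, so 0.744 deg/s = 0.744 * 0.017453293 = 0.01298525 rad/s. 1 rpm = 0.10471976 rad/s, so 1.186 rpm = 1.186 * 0.10471976 = 0.12419763 rad/s. Sum: 0.01298525 + 0.12419763 = 0.13718288 rad/s. 1 deg/s = 0.017453293 rad/s, so 0.13718288 rad/s = 0.13718288 / 0.017453293 = 7.86 deg/s. Final answer: 7.86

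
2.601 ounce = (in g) 73.74. Check: 1 ounce = 0.028349523 kg, so 2.601 ounce = 2.601 * 0.028349523 = 0.07373711 kg. 1 g = 0.001 kg, so 0.07373711 kg = 0.07373711 / 0.001 = 73.73711 g ≈ 73.74 g (4 s.f.).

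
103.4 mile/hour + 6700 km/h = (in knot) 3708. Check: 1 mile/hour = 0.44704 m/s, so 103.4 mile/hour = 103.4 * 0.44704 = 46.223936 m/s. 1 km/h = 0.27777778 m/s, so 6700 km/h = 6700 * 0.27777778 = 1861.1111 m/s. Sum: 46.223936 + 1861.1111 = 1907.335 m/s. 1 knot = 0.51444444 m/s, so 1907.335 m/s = 1907.335 / 0.51444444 = 3707.5627 knot ≈ 3708 knot (4 s.f.).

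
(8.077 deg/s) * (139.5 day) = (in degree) 1 deg/s = 0.017453293 rad/s, so 8.077 deg/s = 8.077 * 0.017453293 = 0.14097024 rad/s. 1 day = 86400 s, so 139.5 day = 139.5 * 86400 = 12052800 s. Combine: 0.14097024 rad/s * 12052800 s = 1699086.2 rad. 1 degree = 0.017453293 rad, so 1699086.2 rad = 1699086.2 / 0.017453293 = 97350466 degree ≈ 9.735e+07 degree (4 s.f.). Final answer: 9.735e+07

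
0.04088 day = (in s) 1 day = 86400 s, so 0.04088 day = 0.04088 * 86400 = 3532.032 s. Result: 3532.032 s ≈ 3532 s (4 s.f.). Final answer: 3532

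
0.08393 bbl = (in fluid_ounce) 1 bbl = 0.15898729 m^3, so 0.08393 bbl = 0.08393 * 0.15898729 = 0.013343804 m^3. 1 fluid_ounce = 2.957353e-05 m^3, so 0.013343804 m^3 = 0.013343804 / 2.957353e-05 = 451.20768 fluid_ounce ≈ 451.2 fluid_ounce (4 s.f.). Final answer: 451.2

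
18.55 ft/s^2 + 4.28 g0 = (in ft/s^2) 156.3. Check: 1 ft/s^2 = 0.3048 m/s^2, so 18.55 ft/s^2 = 18.55 * 0.3048 = 5.65404 m/s^2. 1 g0 = 9.80665 m/s^2, so 4.28 g0 = 4.28 * 9.80665 = 41.972462 m/s^2. Sum: 5.65404 + 41.972462 = 47.626502 m/s^2. 1 ft/s^2 = 0.3048 m/s^2, so 47.626502 m/s^2 = 47.626502 / 0.3048 = 156.25493 ft/s^2 ≈ 156.3 ft/s^2 (4 s.f.).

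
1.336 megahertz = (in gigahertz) 0.001336. Check: 1 megahertz = 1000000 Hz, so 1.336 megahertz = 1.336 * 1000000 = 1336000 Hz. 1 gigahertz = 1e+09 Hz, so 1336000 Hz = 1336000 / 1e+09 = 0.001336 gigahertz.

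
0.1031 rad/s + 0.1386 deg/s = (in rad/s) 0.1055. Check: 0.1031 rad/s is already in rad/s. 1 deg/s = 0.017453293 rad/s, so 0.1386 deg/s = 0.1386 * 0.017453293 = 0.0024190263 rad/s. Sum: 0.1031 + 0.0024190263 = 0.10551903 rad/s. Result: 0.10551903 rad/s ≈ 0.1055 rad/s (4 s.f.).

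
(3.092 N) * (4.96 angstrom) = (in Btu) 1.454e-12. Check: 3.092 N is already in N. 1 angstrom = 1e-10 m, so 4.96 angstrom = 4.96 * 1e-10 = 4.96e-10 m. Combine: 3.092 N * 4.96e-10 m = 1.533632e-09 J. 1 Btu = 1055.0559 J, so 1.533632e-09 J = 1.533632e-09 / 1055.0559 = 1.4536027e-12 Btu ≈ 1.454e-12 Btu (4 s.f.).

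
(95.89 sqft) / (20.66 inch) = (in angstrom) 1.698e+11. Check: 1 sqft = 0.09290304 m^2, so 95.89 sqft = 95.89 * 0.09290304 = 8.9084725 m^2. 1 inch = 0.0254 m, so 20.66 inch = 20.66 * 0.0254 = 0.524764 m. Combine: 8.9084725 m^2 / 0.524764 m = 16.97615 m. 1 angstrom = 1e-10 m, so 16.97615 m = 16.97615 / 1e-10 = 1.697615e+11 angstrom ≈ 1.698e+11 angstrom (4 s.f.).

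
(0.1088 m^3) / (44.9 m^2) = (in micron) 2423. Check: 0.1088 m^3 is already in m^3. 44.9 m^2 is already in m^2. Combine: 0.1088 m^3 / 44.9 m^2 = 0.0024231626 m. 1 micron = 1e-06 m, so 0.0024231626 m = 0.0024231626 / 1e-06 = 2423.1626 micron ≈ 2423 micron (4 s.f.).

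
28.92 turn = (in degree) 1.041e+04. Check: 1 turn = 6.2831853 rad, so 28.92 turn = 28.92 * 6.2831853 = 181.70972 rad. 1 degree = 0.017453293 rad, so 181.70972 rad = 181.70972 / 0.017453293 = 10411.2 degree ≈ 1.041e+04 degree (4 s.f.).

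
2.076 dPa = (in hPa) 1 dPa = 0.1 Pa, so 2.076 dPa = 2.076 * 0.1 = 0.2076 Pa. 1 hPa = 100 Pa, so 0.2076 Pa = 0.2076 / 100 = 0.002076 hPa. Final answer: 0.002076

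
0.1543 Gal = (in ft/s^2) 1 Gal = 0.01 m/s^2, so 0.1543 Gal = 0.1543 * 0.01 = 0.001543 m/s^2. 1 ft/s^2 = 0.3048 m/s^2, so 0.001543 m/s^2 = 0.001543 / 0.3048 = 0.005062336 ft/s^2 ≈ 0.005062 ft/s^2 (4 s.f.). Final answer: 0.005062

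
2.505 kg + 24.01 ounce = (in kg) 3.186. Check: 2.505 kg is already in kg. 1 ounce = 0.028349523 kg, so 24.01 ounce = 24.01 * 0.028349523 = 0.68067205 kg. Sum: 2.505 + 0.68067205 = 3.1856721 kg. Result: 3.1856721 kg ≈ 3.186 kg (4 s.f.).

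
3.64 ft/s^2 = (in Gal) 1 ft/s^2 = 0.3048 m/s^2, so 3.64 ft/s^2 = 3.64 * 0.3048 = 1.109472 m/s^2. 1 Gal = 0.01 m/s^2, so 1.109472 m/s^2 = 1.109472 / 0.01 = 110.9472 Gal ≈ 110.9 Gal (4 s.f.). Final answer: 110.9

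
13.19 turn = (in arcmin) 1 turn = 6.2831853 rad, so 13.19 turn = 13.19 * 6.2831853 = 82.875214 rad. 1 arcmin = 0.00029088821 rad, so 82.875214 rad = 82.875214 / 0.00029088821 = 284904 arcmin ≈ 2.849e+05 arcmin (4 s.f.). Final answer: 2.849e+05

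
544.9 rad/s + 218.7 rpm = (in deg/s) 544.9 rad/s is already in rad/s. 1 rpm = 0.10471976 rad/s, so 218.7 rpm = 218.7 * 0.10471976 = 22.90221 rad/s. Sum: 544.9 + 22.90221 = 567.80221 rad/s. 1 deg/s = 0.017453293 rad/s, so 567.80221 rad/s = 567.80221 / 0.017453293 = 32532.67 deg/s ≈ 3.253e+04 deg/s (4 s.f.). Final answer: 3.253e+04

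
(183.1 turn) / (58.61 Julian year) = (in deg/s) 1 turn = 6.2831853 rad, so 183.1 turn = 183.1 * 6.2831853 = 1150.4512 rad. 1 Julian year = 31557600 s, so 58.61 Julian year = 58.61 * 31557600 = 1.8495909e+09 s. Combine: 1150.4512 rad / 1.8495909e+09 s = 6.2200306e-07 rad/s. 1 deg/s = 0.017453293 rad/s, so 6.2200306e-07 rad/s = 6.2200306e-07 / 0.017453293 = 3.563815e-05 deg/s ≈ 3.564e-05 deg/s (4 s.f.). Final answer: 3.564e-05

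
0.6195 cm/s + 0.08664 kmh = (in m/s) 0.03026. Check: 1 cm/s = 0.01 m/s, so 0.6195 cm/s = 0.6195 * 0.01 = 0.006195 m/s. 1 kmh = 0.27777778 m/s, so 0.08664 kmh = 0.08664 * 0.27777778 = 0.024066667 m/s. Sum: 0.006195 + 0.024066667 = 0.030261667 m/s. Result: 0.030261667 m/s ≈ 0.03026 m/s (4 s.f.).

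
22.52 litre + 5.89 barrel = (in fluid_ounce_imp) 1 litre = 0.001 m^3, so 22.52 litre = 22.52 * 0.001 = 0.02252 m^3. 1 barrel = 0.15898729 m^3, so 5.89 barrel = 5.89 * 0.15898729 = 0.93643517 m^3. Sum: 0.02252 + 0.93643517 = 0.95895517 m^3. 1 fluid_ounce_imp = 2.8413063e-05 m^3, so 0.95895517 m^3 = 0.95895517 / 2.8413063e-05 = 33750.504 fluid_ounce_imp ≈ 3.375e+04 fluid_ounce_imp (4 s.f.). Final answer: 3.375e+04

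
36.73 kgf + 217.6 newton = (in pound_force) 129.9. Check: 1 kgf = 9.80665 N, so 36.73 kgf = 36.73 * 9.80665 = 360.19825 N. 217.6 newton = 217.6 N. Sum: 360.19825 + 217.6 = 577.79825 N. 1 pound_force = 4.4482216 N, so 577.79825 N = 577.79825 / 4.4482216 = 129.89421 pound_force ≈ 129.9 pound_force (4 s.f.).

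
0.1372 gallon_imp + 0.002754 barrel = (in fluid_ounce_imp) 37.36. Check: 1 gallon_imp = 0.00454609 m^3, so 0.1372 gallon_imp = 0.1372 * 0.00454609 = 0.00062372355 m^3. 1 barrel = 0.15898729 m^3, so 0.002754 barrel = 0.002754 * 0.15898729 = 0.00043785101 m^3. Sum: 0.00062372355 + 0.00043785101 = 0.0010615746 m^3. 1 fluid_ounce_imp = 2.8413063e-05 m^3, so 0.0010615746 m^3 = 0.0010615746 / 2.8413063e-05 = 37.362201 fluid_ounce_imp ≈ 37.36 fluid_ounce_imp (4 s.f.).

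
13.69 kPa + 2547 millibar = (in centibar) 268.4. Check: 1 kPa = 1000 Pa, so 13.69 kPa = 13.69 * 1000 = 13690 Pa. 1 millibar = 100 Pa, so 2547 millibar = 2547 * 100 = 254700 Pa. Sum: 13690 + 254700 = 268390 Pa. 1 centibar = 1000 Pa, so 268390 Pa = 268390 / 1000 = 268.39 centibar ≈ 268.4 centibar (4 s.f.).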